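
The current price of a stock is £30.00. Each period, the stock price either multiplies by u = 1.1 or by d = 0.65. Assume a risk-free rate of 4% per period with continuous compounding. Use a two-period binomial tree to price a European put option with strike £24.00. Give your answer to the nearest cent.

Risk-neutral probability p = (e^0.04 − 0.65)/(1.1 − 0.65) = 0.3908/0.4500 = 0.8685
Terminal stock prices: S_uu = 36.3, S_ud = 21.45, S_dd = 12.68
Terminal payoffs (K − S): max(-12.3, 0) = 0, max(2.55, 0) = 2.55, max(11.32, 0) = 11.32
Node u (S = 33): V_u = e^(−0.04)·[0.8685·0.0000 + 0.1315·2.5500] = 0.3223
Node d (S = 19.5): V_d = e^(−0.04)·[0.8685·2.5500 + 0.1315·11.3250] = 3.5589
Node 0 (S = 30): V_0 = e^(−0.04)·[0.8685·0.3223 + 0.1315·3.5589] = 0.7187

£0.72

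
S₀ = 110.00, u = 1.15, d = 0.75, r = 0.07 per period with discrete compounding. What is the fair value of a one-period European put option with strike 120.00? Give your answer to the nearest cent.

Risk-neutral probability p = (1 + 0.07 − 0.75)/(1.15 − 0.75) = 0.3200/0.4000 = 0.8000
Terminal stock prices: S_u = 126.5, S_d = 82.5
Terminal payoffs (K − S): max(-6.5, 0) = 0, max(37.5, 0) = 37.5
Node 0 (S = 110): V_0 = 1/1.07·[0.8000·0.0000 + 0.2000·37.5000] = 7.0093

7.01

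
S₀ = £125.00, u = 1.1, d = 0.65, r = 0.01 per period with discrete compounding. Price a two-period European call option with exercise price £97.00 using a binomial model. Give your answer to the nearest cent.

Risk-neutral probability p = (1 + 0.01 − 0.65)/(1.1 − 0.65) = 0.3600/0.4500 = 0.8000
Terminal stock prices: S_uu = 151.3, S_ud = 89.38, S_dd = 52.81
Terminal payoffs (S − K): max(54.25, 0) = 54.25, max(-7.625, 0) = 0, max(-44.19, 0) = 0
Node u (S = 137.5): V_u = 1/1.01·[0.8000·54.2500 + 0.2000·0.0000] = 42.9703
Node d (S = 81.25): V_d = 1/1.01·[0.8000·0.0000 + 0.2000·0.0000] = 0.0000
Node 0 (S = 125): V_0 = 1/1.01·[0.8000·42.9703 + 0.2000·0.0000] = 34.0359

£34.04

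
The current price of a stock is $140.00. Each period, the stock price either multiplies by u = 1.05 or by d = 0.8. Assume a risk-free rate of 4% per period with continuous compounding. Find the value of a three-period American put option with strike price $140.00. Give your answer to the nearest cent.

Risk-neutral probability p = (e^0.04 − 0.8)/(1.05 − 0.8) = 0.2408/0.2500 = 0.9632
Terminal stock prices: S_uuu = 162.1, S_uud = 123.5, S_udd = 94.08, S_ddd = 71.68
Terminal payoffs (K − S): max(-22.07, 0) = 0, max(16.52, 0) = 16.52, max(45.92, 0) = 45.92, max(68.32, 0) = 68.32
Node uu (S = 154.3): continuation = e^(−0.04)·[0.9632·0.0000 + 0.0368·16.5200] = 0.5834; exercise value = 0.0000 ≤ continuation, so V_uu = 0.5834
Node ud (S = 117.6): continuation = e^(−0.04)·[0.9632·16.5200 + 0.0368·45.9200] = 16.9105; exercise value = 22.4000 > continuation, so V_ud = 22.4000 (exercise)
Node dd (S = 89.6): continuation = e^(−0.04)·[0.9632·45.9200 + 0.0368·68.3200] = 44.9105; exercise value = 50.4000 > continuation, so V_dd = 50.4000 (exercise)
Node u (S = 147): continuation = e^(−0.04)·[0.9632·0.5834 + 0.0368·22.4000] = 1.3310; exercise value = 0.0000 ≤ continuation, so V_u = 1.3310
Node d (S = 112): continuation = e^(−0.04)·[0.9632·22.4000 + 0.0368·50.4000] = 22.5105; exercise value = 28.0000 > continuation, so V_d = 28.0000 (exercise)
Node 0 (S = 140): continuation = e^(−0.04)·[0.9632·1.3310 + 0.0368·28.0000] = 2.2206; exercise value = 0.0000 ≤ continuation, so V_0 = 2.2206

$2.22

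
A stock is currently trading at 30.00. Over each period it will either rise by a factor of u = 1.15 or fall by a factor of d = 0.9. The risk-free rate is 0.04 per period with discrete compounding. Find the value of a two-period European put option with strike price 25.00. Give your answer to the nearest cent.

Risk-neutral probability p = (1 + 0.04 − 0.9)/(1.15 − 0.9) = 0.1400/0.2500 = 0.5600
Terminal stock prices: S_uu = 39.67, S_ud = 31.05, S_dd = 24.3
Terminal payoffs (K − S): max(-14.67, 0) = 0, max(-6.05, 0) = 0, max(0.7, 0) = 0.7
Node u (S = 34.5): V_u = 1/1.04·[0.5600·0.0000 + 0.4400·0.0000] = 0.0000
Node d (S = 27): V_d = 1/1.04·[0.5600·0.0000 + 0.4400·0.7000] = 0.2962
Node 0 (S = 30): V_0 = 1/1.04·[0.5600·0.0000 + 0.4400·0.2962] = 0.1253

0.13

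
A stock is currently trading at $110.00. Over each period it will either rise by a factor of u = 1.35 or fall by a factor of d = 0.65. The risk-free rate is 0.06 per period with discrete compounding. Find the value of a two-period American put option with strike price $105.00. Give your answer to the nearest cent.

Risk-neutral probability p = (1 + 0.06 − 0.65)/(1.35 − 0.65) = 0.4100/0.7000 = 0.5857
Terminal stock prices: S_uu = 200.5, S_ud = 96.53, S_dd = 46.48
Terminal payoffs (K − S): max(-95.48, 0) = 0, max(8.475, 0) = 8.475, max(58.52, 0) = 58.52
Node u (S = 148.5): continuation = 1/1.06·[0.5857·0.0000 + 0.4143·8.4750] = 3.3123; exercise value = 0.0000 ≤ continuation, so V_u = 3.3123
Node d (S = 71.5): continuation = 1/1.06·[0.5857·8.4750 + 0.4143·58.5250] = 27.5566; exercise value = 33.5000 > continuation, so V_d = 33.5000 (exercise)
Node 0 (S = 110): continuation = 1/1.06·[0.5857·3.3123 + 0.4143·33.5000] = 14.9233; exercise value = 0.0000 ≤ continuation, so V_0 = 14.9233

$14.92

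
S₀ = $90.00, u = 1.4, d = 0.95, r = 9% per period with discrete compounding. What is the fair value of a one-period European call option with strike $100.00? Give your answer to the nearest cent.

$7.42

Risk-neutral probability p = (1 + 0.09 − 0.95)/(1.4 − 0.95) = 0.1400/0.4500 = 0.3111
Terminal stock prices: S_u = 126, S_d = 85.5
Terminal payoffs (S − K): max(26, 0) = 26, max(-14.5, 0) = 0
Node 0 (S = 90): V_0 = 1/1.09·[0.3111·26.0000 + 0.6889·0.0000] = 7.4210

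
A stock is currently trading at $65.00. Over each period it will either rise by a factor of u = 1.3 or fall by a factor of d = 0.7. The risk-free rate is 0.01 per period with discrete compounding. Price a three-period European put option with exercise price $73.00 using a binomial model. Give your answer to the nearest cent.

$16.66

Risk-neutral probability p = (1 + 0.01 − 0.7)/(1.3 − 0.7) = 0.3100/0.6000 = 0.5167
Terminal stock prices: S_uuu = 142.8, S_uud = 76.89, S_udd = 41.4, S_ddd = 22.29
Terminal payoffs (K − S): max(-69.81, 0) = 0, max(-3.895, 0) = 0, max(31.6, 0) = 31.6, max(50.71, 0) = 50.71
Node uu (S = 109.9): V_uu = 1/1.01·[0.5167·0.0000 + 0.4833·0.0000] = 0.0000
Node ud (S = 59.15): V_ud = 1/1.01·[0.5167·0.0000 + 0.4833·31.5950] = 15.1197
Node dd (S = 31.85): V_dd = 1/1.01·[0.5167·31.5950 + 0.4833·50.7050] = 40.4272
Node u (S = 84.5): V_u = 1/1.01·[0.5167·0.0000 + 0.4833·15.1197] = 7.2355
Node d (S = 45.5): V_d = 1/1.01·[0.5167·15.1197 + 0.4833·40.4272] = 27.0809
Node 0 (S = 65): V_0 = 1/1.01·[0.5167·7.2355 + 0.4833·27.0809] = 16.6608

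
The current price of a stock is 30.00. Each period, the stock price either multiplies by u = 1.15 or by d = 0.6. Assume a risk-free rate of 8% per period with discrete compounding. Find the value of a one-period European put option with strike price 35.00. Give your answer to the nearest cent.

2.41

Risk-neutral probability p = (1 + 0.08 − 0.6)/(1.15 − 0.6) = 0.4800/0.5500 = 0.8727
Terminal stock prices: S_u = 34.5, S_d = 18
Terminal payoffs (K − S): max(0.5, 0) = 0.5, max(17, 0) = 17
Node 0 (S = 30): V_0 = 1/1.08·[0.8727·0.5000 + 0.1273·17.0000] = 2.4074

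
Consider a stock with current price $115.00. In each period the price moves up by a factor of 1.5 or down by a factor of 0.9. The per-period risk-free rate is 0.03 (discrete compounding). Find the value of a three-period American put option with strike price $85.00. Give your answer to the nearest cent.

$0.51

Risk-neutral probability p = (1 + 0.03 − 0.9)/(1.5 − 0.9) = 0.1300/0.6000 = 0.2167
Terminal stock prices: S_uuu = 388.1, S_uud = 232.9, S_udd = 139.7, S_ddd = 83.84
Terminal payoffs (K − S): max(-303.1, 0) = 0, max(-147.9, 0) = 0, max(-54.73, 0) = 0, max(1.165, 0) = 1.165
Node uu (S = 258.8): continuation = 1/1.03·[0.2167·0.0000 + 0.7833·0.0000] = 0.0000; exercise value = 0.0000 ≤ continuation, so V_uu = 0.0000
Node ud (S = 155.2): continuation = 1/1.03·[0.2167·0.0000 + 0.7833·0.0000] = 0.0000; exercise value = 0.0000 ≤ continuation, so V_ud = 0.0000
Node dd (S = 93.15): continuation = 1/1.03·[0.2167·0.0000 + 0.7833·1.1650] = 0.8860; exercise value = 0.0000 ≤ continuation, so V_dd = 0.8860
Node u (S = 172.5): continuation = 1/1.03·[0.2167·0.0000 + 0.7833·0.0000] = 0.0000; exercise value = 0.0000 ≤ continuation, so V_u = 0.0000
Node d (S = 103.5): continuation = 1/1.03·[0.2167·0.0000 + 0.7833·0.8860] = 0.6738; exercise value = 0.0000 ≤ continuation, so V_d = 0.6738
Node 0 (S = 115): continuation = 1/1.03·[0.2167·0.0000 + 0.7833·0.6738] = 0.5125; exercise value = 0.0000 ≤ continuation, so V_0 = 0.5125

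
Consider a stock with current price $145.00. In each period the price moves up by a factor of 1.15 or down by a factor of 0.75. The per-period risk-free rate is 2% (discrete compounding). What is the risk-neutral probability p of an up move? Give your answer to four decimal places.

p = 0.6750

Risk-neutral probability p = (1 + 0.02 − 0.75)/(1.15 − 0.75) = 0.2700/0.4000 = 0.6750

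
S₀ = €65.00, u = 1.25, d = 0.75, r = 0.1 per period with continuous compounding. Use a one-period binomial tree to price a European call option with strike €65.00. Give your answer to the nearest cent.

Risk-neutral probability p = (e^0.1 − 0.75)/(1.25 − 0.75) = 0.3552/0.5000 = 0.7103
Terminal stock prices: S_u = 81.25, S_d = 48.75
Terminal payoffs (S − K): max(16.25, 0) = 16.25, max(-16.25, 0) = 0
Node 0 (S = 65): V_0 = e^(−0.1)·[0.7103·16.2500 + 0.2897·0.0000] = 10.4446

€10.44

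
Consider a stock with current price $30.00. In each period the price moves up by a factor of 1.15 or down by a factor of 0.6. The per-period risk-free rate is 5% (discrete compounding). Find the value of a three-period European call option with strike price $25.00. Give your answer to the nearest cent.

Risk-neutral probability p = (1 + 0.05 − 0.6)/(1.15 − 0.6) = 0.4500/0.5500 = 0.8182
Terminal stock prices: S_uuu = 45.63, S_uud = 23.8, S_udd = 12.42, S_ddd = 6.48
Terminal payoffs (S − K): max(20.63, 0) = 20.63, max(-1.195, 0) = 0, max(-12.58, 0) = 0, max(-18.52, 0) = 0
Node uu (S = 39.67): V_uu = 1/1.05·[0.8182·20.6262 + 0.1818·0.0000] = 16.0724
Node ud (S = 20.7): V_ud = 1/1.05·[0.8182·0.0000 + 0.1818·0.0000] = 0.0000
Node dd (S = 10.8): V_dd = 1/1.05·[0.8182·0.0000 + 0.1818·0.0000] = 0.0000
Node u (S = 34.5): V_u = 1/1.05·[0.8182·16.0724 + 0.1818·0.0000] = 12.5240
Node d (S = 18): V_d = 1/1.05·[0.8182·0.0000 + 0.1818·0.0000] = 0.0000
Node 0 (S = 30): V_0 = 1/1.05·[0.8182·12.5240 + 0.1818·0.0000] = 9.7589

$9.76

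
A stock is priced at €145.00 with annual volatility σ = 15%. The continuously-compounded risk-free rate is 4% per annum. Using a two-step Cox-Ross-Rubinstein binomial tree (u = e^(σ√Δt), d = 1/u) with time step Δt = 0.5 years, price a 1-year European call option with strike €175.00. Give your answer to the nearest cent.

€1.32

CRR parameters: u = e^(σ√Δt) = e^(0.15·√0.5) = 1.1119, d = 1/u = 0.8994
Per-period rate: rΔt = 0.04·0.5 = 0.02, so R = e^0.02 = 1.0202
Risk-neutral probability p = (e^0.02 − 0.8994)/(1.1119 − 0.8994) = 0.1208/0.2125 = 0.5686
Terminal stock prices: S_uu = 179.3, S_ud = 145, S_dd = 117.3
Terminal payoffs (S − K): max(4.265, 0) = 4.265, max(-30, 0) = 0, max(-57.72, 0) = 0
Node u (S = 161.2): V_u = e^(−0.02)·[0.5686·4.2651 + 0.4314·0.0000] = 2.3770
Node d (S = 130.4): V_d = e^(−0.02)·[0.5686·0.0000 + 0.4314·0.0000] = 0.0000
Node 0 (S = 145): V_0 = e^(−0.02)·[0.5686·2.3770 + 0.4314·0.0000] = 1.3247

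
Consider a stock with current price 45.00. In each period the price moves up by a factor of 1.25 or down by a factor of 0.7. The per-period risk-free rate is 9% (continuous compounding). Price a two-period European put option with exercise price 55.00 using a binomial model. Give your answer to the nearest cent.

7.51

Risk-neutral probability p = (e^0.09 − 0.7)/(1.25 − 0.7) = 0.3942/0.5500 = 0.7167
Terminal stock prices: S_uu = 70.31, S_ud = 39.38, S_dd = 22.05
Terminal payoffs (K − S): max(-15.31, 0) = 0, max(15.62, 0) = 15.62, max(32.95, 0) = 32.95
Node u (S = 56.25): V_u = e^(−0.09)·[0.7167·0.0000 + 0.2833·15.6250] = 4.0459
Node d (S = 31.5): V_d = e^(−0.09)·[0.7167·15.6250 + 0.2833·32.9500] = 18.7662
Node 0 (S = 45): V_0 = e^(−0.09)·[0.7167·4.0459 + 0.2833·18.7662] = 7.5092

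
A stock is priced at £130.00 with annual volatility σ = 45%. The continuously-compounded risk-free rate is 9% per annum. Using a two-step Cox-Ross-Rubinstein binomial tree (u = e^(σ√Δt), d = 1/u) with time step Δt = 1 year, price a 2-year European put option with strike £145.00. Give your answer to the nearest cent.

CRR parameters: u = e^(σ√Δt) = e^(0.45·√1) = 1.5683, d = 1/u = 0.6376
Per-period rate: rΔt = 0.09·1 = 0.09, so R = e^0.09 = 1.0942
Risk-neutral probability p = (e^0.09 − 0.6376)/(1.5683 − 0.6376) = 0.4565/0.9307 = 0.4905
Terminal stock prices: S_uu = 319.7, S_ud = 130, S_dd = 52.85
Terminal payoffs (K − S): max(-174.7, 0) = 0, max(15, 0) = 15, max(92.15, 0) = 92.15
Node u (S = 203.9): V_u = e^(−0.09)·[0.4905·0.0000 + 0.5095·15.0000] = 6.9840
Node d (S = 82.89): V_d = e^(−0.09)·[0.4905·15.0000 + 0.5095·92.1459] = 49.6284
Node 0 (S = 130): V_0 = e^(−0.09)·[0.4905·6.9840 + 0.5095·49.6284] = 26.2383

£26.24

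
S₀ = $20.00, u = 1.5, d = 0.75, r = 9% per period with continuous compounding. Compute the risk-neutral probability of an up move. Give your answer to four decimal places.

Risk-neutral probability p = (e^0.09 − 0.75)/(1.5 − 0.75) = 0.3442/0.7500 = 0.4589

p = 0.4589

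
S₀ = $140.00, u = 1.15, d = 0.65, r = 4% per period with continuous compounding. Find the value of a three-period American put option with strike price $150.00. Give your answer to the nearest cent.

Risk-neutral probability p = (e^0.04 − 0.65)/(1.15 − 0.65) = 0.3908/0.5000 = 0.7816
Terminal stock prices: S_uuu = 212.9, S_uud = 120.3, S_udd = 68.02, S_ddd = 38.45
Terminal payoffs (K − S): max(-62.92, 0) = 0, max(29.65, 0) = 29.65, max(81.98, 0) = 81.98, max(111.6, 0) = 111.6
Node uu (S = 185.1): continuation = e^(−0.04)·[0.7816·0.0000 + 0.2184·29.6525] = 6.2216; exercise value = 0.0000 ≤ continuation, so V_uu = 6.2216
Node ud (S = 104.7): continuation = e^(−0.04)·[0.7816·29.6525 + 0.2184·81.9775] = 39.4684; exercise value = 45.3500 > continuation, so V_ud = 45.3500 (exercise)
Node dd (S = 59.15): continuation = e^(−0.04)·[0.7816·81.9775 + 0.2184·111.5525] = 84.9684; exercise value = 90.8500 > continuation, so V_dd = 90.8500 (exercise)
Node u (S = 161): continuation = e^(−0.04)·[0.7816·6.2216 + 0.2184·45.3500] = 14.1874; exercise value = 0.0000 ≤ continuation, so V_u = 14.1874
Node d (S = 91): continuation = e^(−0.04)·[0.7816·45.3500 + 0.2184·90.8500] = 53.1184; exercise value = 59.0000 > continuation, so V_d = 59.0000 (exercise)
Node 0 (S = 140): continuation = e^(−0.04)·[0.7816·14.1874 + 0.2184·59.0000] = 23.0335; exercise value = 10.0000 ≤ continuation, so V_0 = 23.0335

$23.03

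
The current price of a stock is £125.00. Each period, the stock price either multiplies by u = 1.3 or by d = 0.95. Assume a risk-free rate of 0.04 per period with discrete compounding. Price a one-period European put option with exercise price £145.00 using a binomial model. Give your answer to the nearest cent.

£18.75

Risk-neutral probability p = (1 + 0.04 − 0.95)/(1.3 − 0.95) = 0.0900/0.3500 = 0.2571
Terminal stock prices: S_u = 162.5, S_d = 118.8
Terminal payoffs (K − S): max(-17.5, 0) = 0, max(26.25, 0) = 26.25
Node 0 (S = 125): V_0 = 1/1.04·[0.2571·0.0000 + 0.7429·26.2500] = 18.7500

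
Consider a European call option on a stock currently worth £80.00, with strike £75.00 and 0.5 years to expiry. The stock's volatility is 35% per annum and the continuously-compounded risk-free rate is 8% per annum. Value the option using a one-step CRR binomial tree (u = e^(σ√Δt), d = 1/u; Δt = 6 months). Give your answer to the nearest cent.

CRR parameters: u = e^(σ√Δt) = e^(0.35·√0.5) = 1.2808, d = 1/u = 0.7808
Per-period rate: rΔt = 0.08·0.5 = 0.04, so R = e^0.04 = 1.0408
Risk-neutral probability p = (e^0.04 − 0.7808)/(1.2808 − 0.7808) = 0.2601/0.5000 = 0.5201
Terminal stock prices: S_u = 102.5, S_d = 62.46
Terminal payoffs (S − K): max(27.46, 0) = 27.46, max(-12.54, 0) = 0
Node 0 (S = 80): V_0 = e^(−0.04)·[0.5201·27.4643 + 0.4799·0.0000] = 13.7229

£13.72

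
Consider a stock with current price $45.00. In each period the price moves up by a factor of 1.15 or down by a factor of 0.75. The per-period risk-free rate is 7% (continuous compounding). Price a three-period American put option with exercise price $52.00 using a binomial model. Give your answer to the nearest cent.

Risk-neutral probability p = (e^0.07 − 0.75)/(1.15 − 0.75) = 0.3225/0.4000 = 0.8063
Terminal stock prices: S_uuu = 68.44, S_uud = 44.63, S_udd = 29.11, S_ddd = 18.98
Terminal payoffs (K − S): max(-16.44, 0) = 0, max(7.366, 0) = 7.366, max(22.89, 0) = 22.89, max(33.02, 0) = 33.02
Node uu (S = 59.51): continuation = e^(−0.07)·[0.8063·0.0000 + 0.1937·7.3656] = 1.3305; exercise value = 0.0000 ≤ continuation, so V_uu = 1.3305
Node ud (S = 38.81): continuation = e^(−0.07)·[0.8063·7.3656 + 0.1937·22.8906] = 9.6720; exercise value = 13.1875 > continuation, so V_ud = 13.1875 (exercise)
Node dd (S = 25.31): continuation = e^(−0.07)·[0.8063·22.8906 + 0.1937·33.0156] = 23.1720; exercise value = 26.6875 > continuation, so V_dd = 26.6875 (exercise)
Node u (S = 51.75): continuation = e^(−0.07)·[0.8063·1.3305 + 0.1937·13.1875] = 3.3823; exercise value = 0.2500 ≤ continuation, so V_u = 3.3823
Node d (S = 33.75): continuation = e^(−0.07)·[0.8063·13.1875 + 0.1937·26.6875] = 14.7345; exercise value = 18.2500 > continuation, so V_d = 18.2500 (exercise)
Node 0 (S = 45): continuation = e^(−0.07)·[0.8063·3.3823 + 0.1937·18.2500] = 5.8392; exercise value = 7.0000 > continuation, so V_0 = 7.0000 (exercise)

$7.00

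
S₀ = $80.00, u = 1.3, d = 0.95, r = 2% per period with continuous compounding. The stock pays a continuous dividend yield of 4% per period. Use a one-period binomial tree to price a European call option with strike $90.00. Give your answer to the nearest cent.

$1.18

Per-period risk-free factor R = e^0.02 = 1.0202; dividend-adjusted growth = e^(0.02−0.04) = 0.9802.
Risk-neutral probability p = (0.9802 − 0.95)/(1.3 − 0.95) = 0.0302/0.3500 = 0.0863
Terminal stock prices: S_u = 104, S_d = 76
Terminal payoffs (S − K): max(14, 0) = 14, max(-14, 0) = 0
Node 0 (S = 80): V_0 = e^(−0.02)·[0.0863·14.0000 + 0.9137·0.0000] = 1.1840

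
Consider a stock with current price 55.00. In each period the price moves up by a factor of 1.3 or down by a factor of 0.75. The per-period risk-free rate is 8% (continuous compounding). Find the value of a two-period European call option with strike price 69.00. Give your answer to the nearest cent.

Risk-neutral probability p = (e^0.08 − 0.75)/(1.3 − 0.75) = 0.3333/0.5500 = 0.6060
Terminal stock prices: S_uu = 92.95, S_ud = 53.62, S_dd = 30.94
Terminal payoffs (S − K): max(23.95, 0) = 23.95, max(-15.38, 0) = 0, max(-38.06, 0) = 0
Node u (S = 71.5): V_u = e^(−0.08)·[0.6060·23.9500 + 0.3940·0.0000] = 13.3973
Node d (S = 41.25): V_d = e^(−0.08)·[0.6060·0.0000 + 0.3940·0.0000] = 0.0000
Node 0 (S = 55): V_0 = e^(−0.08)·[0.6060·13.3973 + 0.3940·0.0000] = 7.4943

7.49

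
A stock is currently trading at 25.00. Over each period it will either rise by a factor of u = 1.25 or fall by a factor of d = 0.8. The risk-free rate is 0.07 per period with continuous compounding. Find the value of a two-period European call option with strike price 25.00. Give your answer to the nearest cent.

4.48

Risk-neutral probability p = (e^0.07 − 0.8)/(1.25 − 0.8) = 0.2725/0.4500 = 0.6056
Terminal stock prices: S_uu = 39.06, S_ud = 25, S_dd = 16
Terminal payoffs (S − K): max(14.06, 0) = 14.06, max(0, 0) = 0, max(-9, 0) = 0
Node u (S = 31.25): V_u = e^(−0.07)·[0.6056·14.0625 + 0.3944·0.0000] = 7.9402
Node d (S = 20): V_d = e^(−0.07)·[0.6056·0.0000 + 0.3944·0.0000] = 0.0000
Node 0 (S = 25): V_0 = e^(−0.07)·[0.6056·7.9402 + 0.3944·0.0000] = 4.4833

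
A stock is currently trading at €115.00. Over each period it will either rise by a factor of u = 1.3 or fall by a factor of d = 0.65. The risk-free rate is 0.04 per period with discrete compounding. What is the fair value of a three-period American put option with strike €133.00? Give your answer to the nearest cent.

Risk-neutral probability p = (1 + 0.04 − 0.65)/(1.3 − 0.65) = 0.3900/0.6500 = 0.6000
Terminal stock prices: S_uuu = 252.7, S_uud = 126.3, S_udd = 63.16, S_ddd = 31.58
Terminal payoffs (K − S): max(-119.7, 0) = 0, max(6.672, 0) = 6.672, max(69.84, 0) = 69.84, max(101.4, 0) = 101.4
Node uu (S = 194.4): continuation = 1/1.04·[0.6000·0.0000 + 0.4000·6.6725] = 2.5663; exercise value = 0.0000 ≤ continuation, so V_uu = 2.5663
Node ud (S = 97.17): continuation = 1/1.04·[0.6000·6.6725 + 0.4000·69.8362] = 30.7096; exercise value = 35.8250 > continuation, so V_ud = 35.8250 (exercise)
Node dd (S = 48.59): continuation = 1/1.04·[0.6000·69.8362 + 0.4000·101.4181] = 79.2971; exercise value = 84.4125 > continuation, so V_dd = 84.4125 (exercise)
Node u (S = 149.5): continuation = 1/1.04·[0.6000·2.5663 + 0.4000·35.8250] = 15.2594; exercise value = 0.0000 ≤ continuation, so V_u = 15.2594
Node d (S = 74.75): continuation = 1/1.04·[0.6000·35.8250 + 0.4000·84.4125] = 53.1346; exercise value = 58.2500 > continuation, so V_d = 58.2500 (exercise)
Node 0 (S = 115): continuation = 1/1.04·[0.6000·15.2594 + 0.4000·58.2500] = 31.2074; exercise value = 18.0000 ≤ continuation, so V_0 = 31.2074

€31.21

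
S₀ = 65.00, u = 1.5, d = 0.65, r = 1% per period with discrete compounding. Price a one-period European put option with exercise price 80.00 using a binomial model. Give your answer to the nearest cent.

21.55

Risk-neutral probability p = (1 + 0.01 − 0.65)/(1.5 − 0.65) = 0.3600/0.8500 = 0.4235
Terminal stock prices: S_u = 97.5, S_d = 42.25
Terminal payoffs (K − S): max(-17.5, 0) = 0, max(37.75, 0) = 37.75
Node 0 (S = 65): V_0 = 1/1.01·[0.4235·0.0000 + 0.5765·37.7500] = 21.5463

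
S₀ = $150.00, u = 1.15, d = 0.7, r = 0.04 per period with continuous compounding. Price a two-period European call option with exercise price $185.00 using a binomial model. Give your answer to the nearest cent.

$7.08

Risk-neutral probability p = (e^0.04 − 0.7)/(1.15 − 0.7) = 0.3408/0.4500 = 0.7574
Terminal stock prices: S_uu = 198.4, S_ud = 120.7, S_dd = 73.5
Terminal payoffs (S − K): max(13.37, 0) = 13.37, max(-64.25, 0) = 0, max(-111.5, 0) = 0
Node u (S = 172.5): V_u = e^(−0.04)·[0.7574·13.3750 + 0.2426·0.0000] = 9.7325
Node d (S = 105): V_d = e^(−0.04)·[0.7574·0.0000 + 0.2426·0.0000] = 0.0000
Node 0 (S = 150): V_0 = e^(−0.04)·[0.7574·9.7325 + 0.2426·0.0000] = 7.0819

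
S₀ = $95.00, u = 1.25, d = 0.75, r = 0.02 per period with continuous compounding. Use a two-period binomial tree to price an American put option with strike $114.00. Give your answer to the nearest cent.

$25.21

Risk-neutral probability p = (e^0.02 − 0.75)/(1.25 − 0.75) = 0.2702/0.5000 = 0.5404
Terminal stock prices: S_uu = 148.4, S_ud = 89.06, S_dd = 53.44
Terminal payoffs (K − S): max(-34.44, 0) = 0, max(24.94, 0) = 24.94, max(60.56, 0) = 60.56
Node u (S = 118.8): continuation = e^(−0.02)·[0.5404·0.0000 + 0.4596·24.9375] = 11.2343; exercise value = 0.0000 ≤ continuation, so V_u = 11.2343
Node d (S = 71.25): continuation = e^(−0.02)·[0.5404·24.9375 + 0.4596·60.5625] = 40.4926; exercise value = 42.7500 > continuation, so V_d = 42.7500 (exercise)
Node 0 (S = 95): continuation = e^(−0.02)·[0.5404·11.2343 + 0.4596·42.7500] = 25.2095; exercise value = 19.0000 ≤ continuation, so V_0 = 25.2095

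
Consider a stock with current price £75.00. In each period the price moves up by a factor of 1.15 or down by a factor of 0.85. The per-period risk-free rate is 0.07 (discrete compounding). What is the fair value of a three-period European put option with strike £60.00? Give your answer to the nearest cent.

£0.22

Risk-neutral probability p = (1 + 0.07 − 0.85)/(1.15 − 0.85) = 0.2200/0.3000 = 0.7333
Terminal stock prices: S_uuu = 114.1, S_uud = 84.31, S_udd = 62.32, S_ddd = 46.06
Terminal payoffs (K − S): max(-54.07, 0) = 0, max(-24.31, 0) = 0, max(-2.316, 0) = 0, max(13.94, 0) = 13.94
Node uu (S = 99.19): V_uu = 1/1.07·[0.7333·0.0000 + 0.2667·0.0000] = 0.0000
Node ud (S = 73.31): V_ud = 1/1.07·[0.7333·0.0000 + 0.2667·0.0000] = 0.0000
Node dd (S = 54.19): V_dd = 1/1.07·[0.7333·0.0000 + 0.2667·13.9406] = 3.4743
Node u (S = 86.25): V_u = 1/1.07·[0.7333·0.0000 + 0.2667·0.0000] = 0.0000
Node d (S = 63.75): V_d = 1/1.07·[0.7333·0.0000 + 0.2667·3.4743] = 0.8659
Node 0 (S = 75): V_0 = 1/1.07·[0.7333·0.0000 + 0.2667·0.8659] = 0.2158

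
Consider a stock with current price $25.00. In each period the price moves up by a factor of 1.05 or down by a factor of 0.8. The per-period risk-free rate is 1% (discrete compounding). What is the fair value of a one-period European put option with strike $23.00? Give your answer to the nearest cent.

$0.48

Risk-neutral probability p = (1 + 0.01 − 0.8)/(1.05 − 0.8) = 0.2100/0.2500 = 0.8400
Terminal stock prices: S_u = 26.25, S_d = 20
Terminal payoffs (K − S): max(-3.25, 0) = 0, max(3, 0) = 3
Node 0 (S = 25): V_0 = 1/1.01·[0.8400·0.0000 + 0.1600·3.0000] = 0.4752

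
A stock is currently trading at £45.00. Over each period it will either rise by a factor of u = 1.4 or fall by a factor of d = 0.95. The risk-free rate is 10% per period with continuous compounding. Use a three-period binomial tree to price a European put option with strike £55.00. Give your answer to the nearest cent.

£3.42

Risk-neutral probability p = (e^0.1 − 0.95)/(1.4 − 0.95) = 0.1552/0.4500 = 0.3448
Terminal stock prices: S_uuu = 123.5, S_uud = 83.79, S_udd = 56.86, S_ddd = 38.58
Terminal payoffs (K − S): max(-68.48, 0) = 0, max(-28.79, 0) = 0, max(-1.857, 0) = 0, max(16.42, 0) = 16.42
Node uu (S = 88.2): V_uu = e^(−0.1)·[0.3448·0.0000 + 0.6552·0.0000] = 0.0000
Node ud (S = 59.85): V_ud = e^(−0.1)·[0.3448·0.0000 + 0.6552·0.0000] = 0.0000
Node dd (S = 40.61): V_dd = e^(−0.1)·[0.3448·0.0000 + 0.6552·16.4181] = 9.7331
Node u (S = 63): V_u = e^(−0.1)·[0.3448·0.0000 + 0.6552·0.0000] = 0.0000
Node d (S = 42.75): V_d = e^(−0.1)·[0.3448·0.0000 + 0.6552·9.7331] = 5.7701
Node 0 (S = 45): V_0 = e^(−0.1)·[0.3448·0.0000 + 0.6552·5.7701] = 3.4206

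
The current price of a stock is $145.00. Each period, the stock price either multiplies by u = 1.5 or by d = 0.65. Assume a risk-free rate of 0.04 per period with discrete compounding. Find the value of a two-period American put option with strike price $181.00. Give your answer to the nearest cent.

$54.24

Risk-neutral probability p = (1 + 0.04 − 0.65)/(1.5 − 0.65) = 0.3900/0.8500 = 0.4588
Terminal stock prices: S_uu = 326.2, S_ud = 141.4, S_dd = 61.26
Terminal payoffs (K − S): max(-145.2, 0) = 0, max(39.62, 0) = 39.62, max(119.7, 0) = 119.7
Node u (S = 217.5): continuation = 1/1.04·[0.4588·0.0000 + 0.5412·39.6250] = 20.6193; exercise value = 0.0000 ≤ continuation, so V_u = 20.6193
Node d (S = 94.25): continuation = 1/1.04·[0.4588·39.6250 + 0.5412·119.7375] = 79.7885; exercise value = 86.7500 > continuation, so V_d = 86.7500 (exercise)
Node 0 (S = 145): continuation = 1/1.04·[0.4588·20.6193 + 0.5412·86.7500] = 54.2382; exercise value = 36.0000 ≤ continuation, so V_0 = 54.2382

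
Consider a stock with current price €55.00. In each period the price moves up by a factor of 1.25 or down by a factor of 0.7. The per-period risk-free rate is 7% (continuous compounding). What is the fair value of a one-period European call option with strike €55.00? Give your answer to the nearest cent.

€8.68

Risk-neutral probability p = (e^0.07 − 0.7)/(1.25 − 0.7) = 0.3725/0.5500 = 0.6773
Terminal stock prices: S_u = 68.75, S_d = 38.5
Terminal payoffs (S − K): max(13.75, 0) = 13.75, max(-16.5, 0) = 0
Node 0 (S = 55): V_0 = e^(−0.07)·[0.6773·13.7500 + 0.3227·0.0000] = 8.6831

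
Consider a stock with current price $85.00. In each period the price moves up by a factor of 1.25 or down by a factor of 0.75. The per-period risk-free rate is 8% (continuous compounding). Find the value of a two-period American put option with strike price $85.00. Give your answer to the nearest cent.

Risk-neutral probability p = (e^0.08 − 0.75)/(1.25 − 0.75) = 0.3333/0.5000 = 0.6666
Terminal stock prices: S_uu = 132.8, S_ud = 79.69, S_dd = 47.81
Terminal payoffs (K − S): max(-47.81, 0) = 0, max(5.312, 0) = 5.312, max(37.19, 0) = 37.19
Node u (S = 106.2): continuation = e^(−0.08)·[0.6666·0.0000 + 0.3334·5.3125] = 1.6351; exercise value = 0.0000 ≤ continuation, so V_u = 1.6351
Node d (S = 63.75): continuation = e^(−0.08)·[0.6666·5.3125 + 0.3334·37.1875] = 14.7149; exercise value = 21.2500 > continuation, so V_d = 21.2500 (exercise)
Node 0 (S = 85): continuation = e^(−0.08)·[0.6666·1.6351 + 0.3334·21.2500] = 7.5467; exercise value = 0.0000 ≤ continuation, so V_0 = 7.5467

$7.55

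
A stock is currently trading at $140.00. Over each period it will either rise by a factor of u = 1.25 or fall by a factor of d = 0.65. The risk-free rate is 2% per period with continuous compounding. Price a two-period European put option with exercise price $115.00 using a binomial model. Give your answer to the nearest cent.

Risk-neutral probability p = (e^0.02 − 0.65)/(1.25 − 0.65) = 0.3702/0.6000 = 0.6170
Terminal stock prices: S_uu = 218.8, S_ud = 113.8, S_dd = 59.15
Terminal payoffs (K − S): max(-103.8, 0) = 0, max(1.25, 0) = 1.25, max(55.85, 0) = 55.85
Node u (S = 175): V_u = e^(−0.02)·[0.6170·0.0000 + 0.3830·1.2500] = 0.4693
Node d (S = 91): V_d = e^(−0.02)·[0.6170·1.2500 + 0.3830·55.8500] = 21.7228
Node 0 (S = 140): V_0 = e^(−0.02)·[0.6170·0.4693 + 0.3830·21.7228] = 8.4389

$8.44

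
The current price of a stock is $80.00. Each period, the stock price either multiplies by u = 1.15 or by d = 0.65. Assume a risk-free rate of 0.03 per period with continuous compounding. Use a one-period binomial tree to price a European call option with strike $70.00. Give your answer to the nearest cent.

Risk-neutral probability p = (e^0.03 − 0.65)/(1.15 − 0.65) = 0.3805/0.5000 = 0.7609
Terminal stock prices: S_u = 92, S_d = 52
Terminal payoffs (S − K): max(22, 0) = 22, max(-18, 0) = 0
Node 0 (S = 80): V_0 = e^(−0.03)·[0.7609·22.0000 + 0.2391·0.0000] = 16.2453

$16.25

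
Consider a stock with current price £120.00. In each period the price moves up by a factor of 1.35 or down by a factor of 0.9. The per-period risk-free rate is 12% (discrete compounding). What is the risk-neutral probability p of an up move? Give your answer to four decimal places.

p = 0.4889

Risk-neutral probability p = (1 + 0.12 − 0.9)/(1.35 − 0.9) = 0.2200/0.4500 = 0.4889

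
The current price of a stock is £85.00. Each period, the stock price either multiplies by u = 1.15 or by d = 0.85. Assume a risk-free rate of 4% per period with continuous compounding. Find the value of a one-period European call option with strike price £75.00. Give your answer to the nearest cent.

Risk-neutral probability p = (e^0.04 − 0.85)/(1.15 − 0.85) = 0.1908/0.3000 = 0.6360
Terminal stock prices: S_u = 97.75, S_d = 72.25
Terminal payoffs (S − K): max(22.75, 0) = 22.75, max(-2.75, 0) = 0
Node 0 (S = 85): V_0 = e^(−0.04)·[0.6360·22.7500 + 0.3640·0.0000] = 13.9024

£13.90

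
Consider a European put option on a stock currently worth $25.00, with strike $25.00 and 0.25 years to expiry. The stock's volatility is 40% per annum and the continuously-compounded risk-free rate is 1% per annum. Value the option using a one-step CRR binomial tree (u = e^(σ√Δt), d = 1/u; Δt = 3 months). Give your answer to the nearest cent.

$2.46

CRR parameters: u = e^(σ√Δt) = e^(0.4·√0.25) = 1.2214, d = 1/u = 0.8187
Per-period rate: rΔt = 0.01·0.25 = 0.0025, so R = e^0.0025 = 1.0025
Risk-neutral probability p = (e^0.0025 − 0.8187)/(1.2214 − 0.8187) = 0.1838/0.4027 = 0.4564
Terminal stock prices: S_u = 30.54, S_d = 20.47
Terminal payoffs (K − S): max(-5.535, 0) = 0, max(4.532, 0) = 4.532
Node 0 (S = 25): V_0 = e^(−0.0025)·[0.4564·0.0000 + 0.5436·4.5317] = 2.4574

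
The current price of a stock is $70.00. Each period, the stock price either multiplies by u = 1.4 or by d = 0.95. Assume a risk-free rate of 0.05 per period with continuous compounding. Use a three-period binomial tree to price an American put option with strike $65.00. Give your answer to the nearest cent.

$2.00

Risk-neutral probability p = (e^0.05 − 0.95)/(1.4 − 0.95) = 0.1013/0.4500 = 0.2250
Terminal stock prices: S_uuu = 192.1, S_uud = 130.3, S_udd = 88.44, S_ddd = 60.02
Terminal payoffs (K − S): max(-127.1, 0) = 0, max(-65.34, 0) = 0, max(-23.44, 0) = 0, max(4.984, 0) = 4.984
Node uu (S = 137.2): continuation = e^(−0.05)·[0.2250·0.0000 + 0.7750·0.0000] = 0.0000; exercise value = 0.0000 ≤ continuation, so V_uu = 0.0000
Node ud (S = 93.1): continuation = e^(−0.05)·[0.2250·0.0000 + 0.7750·0.0000] = 0.0000; exercise value = 0.0000 ≤ continuation, so V_ud = 0.0000
Node dd (S = 63.17): continuation = e^(−0.05)·[0.2250·0.0000 + 0.7750·4.9838] = 3.6738; exercise value = 1.8250 ≤ continuation, so V_dd = 3.6738
Node u (S = 98): continuation = e^(−0.05)·[0.2250·0.0000 + 0.7750·0.0000] = 0.0000; exercise value = 0.0000 ≤ continuation, so V_u = 0.0000
Node d (S = 66.5): continuation = e^(−0.05)·[0.2250·0.0000 + 0.7750·3.6738] = 2.7082; exercise value = 0.0000 ≤ continuation, so V_d = 2.7082
Node 0 (S = 70): continuation = e^(−0.05)·[0.2250·0.0000 + 0.7750·2.7082] = 1.9964; exercise value = 0.0000 ≤ continuation, so V_0 = 1.9964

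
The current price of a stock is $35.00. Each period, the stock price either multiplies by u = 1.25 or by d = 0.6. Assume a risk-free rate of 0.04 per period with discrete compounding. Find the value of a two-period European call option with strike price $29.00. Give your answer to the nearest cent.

$10.88

Risk-neutral probability p = (1 + 0.04 − 0.6)/(1.25 − 0.6) = 0.4400/0.6500 = 0.6769
Terminal stock prices: S_uu = 54.69, S_ud = 26.25, S_dd = 12.6
Terminal payoffs (S − K): max(25.69, 0) = 25.69, max(-2.75, 0) = 0, max(-16.4, 0) = 0
Node u (S = 43.75): V_u = 1/1.04·[0.6769·25.6875 + 0.3231·0.0000] = 16.7197
Node d (S = 21): V_d = 1/1.04·[0.6769·0.0000 + 0.3231·0.0000] = 0.0000
Node 0 (S = 35): V_0 = 1/1.04·[0.6769·16.7197 + 0.3231·0.0000] = 10.8826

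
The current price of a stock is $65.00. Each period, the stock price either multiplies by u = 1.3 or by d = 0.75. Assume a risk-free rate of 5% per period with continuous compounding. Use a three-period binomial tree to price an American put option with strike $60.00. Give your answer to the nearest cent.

Risk-neutral probability p = (e^0.05 − 0.75)/(1.3 − 0.75) = 0.3013/0.5500 = 0.5478
Terminal stock prices: S_uuu = 142.8, S_uud = 82.39, S_udd = 47.53, S_ddd = 27.42
Terminal payoffs (K − S): max(-82.81, 0) = 0, max(-22.39, 0) = 0, max(12.47, 0) = 12.47, max(32.58, 0) = 32.58
Node uu (S = 109.9): continuation = e^(−0.05)·[0.5478·0.0000 + 0.4522·0.0000] = 0.0000; exercise value = 0.0000 ≤ continuation, so V_uu = 0.0000
Node ud (S = 63.38): continuation = e^(−0.05)·[0.5478·0.0000 + 0.4522·12.4688] = 5.3638; exercise value = 0.0000 ≤ continuation, so V_ud = 5.3638
Node dd (S = 36.56): continuation = e^(−0.05)·[0.5478·12.4688 + 0.4522·32.5781] = 20.5113; exercise value = 23.4375 > continuation, so V_dd = 23.4375 (exercise)
Node u (S = 84.5): continuation = e^(−0.05)·[0.5478·0.0000 + 0.4522·5.3638] = 2.3074; exercise value = 0.0000 ≤ continuation, so V_u = 2.3074
Node d (S = 48.75): continuation = e^(−0.05)·[0.5478·5.3638 + 0.4522·23.4375] = 12.8771; exercise value = 11.2500 ≤ continuation, so V_d = 12.8771
Node 0 (S = 65): continuation = e^(−0.05)·[0.5478·2.3074 + 0.4522·12.8771] = 6.7417; exercise value = 0.0000 ≤ continuation, so V_0 = 6.7417

$6.74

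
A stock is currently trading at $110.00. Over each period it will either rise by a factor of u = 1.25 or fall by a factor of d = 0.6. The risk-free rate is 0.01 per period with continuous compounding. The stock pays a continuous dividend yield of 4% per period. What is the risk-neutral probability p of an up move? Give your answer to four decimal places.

p = 0.5699

Per-period risk-free factor R = e^0.01 = 1.0101; dividend-adjusted growth = e^(0.01−0.04) = 0.9704.
Risk-neutral probability p = (0.9704 − 0.6)/(1.25 − 0.6) = 0.3704/0.6500 = 0.5699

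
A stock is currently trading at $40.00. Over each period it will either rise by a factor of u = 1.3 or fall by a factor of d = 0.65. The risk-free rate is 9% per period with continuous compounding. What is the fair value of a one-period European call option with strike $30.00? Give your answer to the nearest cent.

Risk-neutral probability p = (e^0.09 − 0.65)/(1.3 − 0.65) = 0.4442/0.6500 = 0.6833
Terminal stock prices: S_u = 52, S_d = 26
Terminal payoffs (S − K): max(22, 0) = 22, max(-4, 0) = 0
Node 0 (S = 40): V_0 = e^(−0.09)·[0.6833·22.0000 + 0.3167·0.0000] = 13.7397

$13.74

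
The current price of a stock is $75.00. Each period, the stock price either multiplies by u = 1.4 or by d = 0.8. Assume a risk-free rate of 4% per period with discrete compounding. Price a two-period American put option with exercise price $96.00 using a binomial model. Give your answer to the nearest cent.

$23.43

Risk-neutral probability p = (1 + 0.04 − 0.8)/(1.4 − 0.8) = 0.2400/0.6000 = 0.4000
Terminal stock prices: S_uu = 147, S_ud = 84, S_dd = 48
Terminal payoffs (K − S): max(-51, 0) = 0, max(12, 0) = 12, max(48, 0) = 48
Node u (S = 105): continuation = 1/1.04·[0.4000·0.0000 + 0.6000·12.0000] = 6.9231; exercise value = 0.0000 ≤ continuation, so V_u = 6.9231
Node d (S = 60): continuation = 1/1.04·[0.4000·12.0000 + 0.6000·48.0000] = 32.3077; exercise value = 36.0000 > continuation, so V_d = 36.0000 (exercise)
Node 0 (S = 75): continuation = 1/1.04·[0.4000·6.9231 + 0.6000·36.0000] = 23.4320; exercise value = 21.0000 ≤ continuation, so V_0 = 23.4320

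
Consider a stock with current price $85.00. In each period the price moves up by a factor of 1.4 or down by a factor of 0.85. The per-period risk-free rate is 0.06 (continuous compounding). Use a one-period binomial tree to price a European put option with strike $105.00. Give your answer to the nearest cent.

$18.96

Risk-neutral probability p = (e^0.06 − 0.85)/(1.4 − 0.85) = 0.2118/0.5500 = 0.3852
Terminal stock prices: S_u = 119, S_d = 72.25
Terminal payoffs (K − S): max(-14, 0) = 0, max(32.75, 0) = 32.75
Node 0 (S = 85): V_0 = e^(−0.06)·[0.3852·0.0000 + 0.6148·32.7500] = 18.9635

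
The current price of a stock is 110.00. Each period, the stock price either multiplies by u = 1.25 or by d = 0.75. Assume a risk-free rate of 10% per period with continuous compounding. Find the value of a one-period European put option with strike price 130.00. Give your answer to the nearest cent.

Risk-neutral probability p = (e^0.1 − 0.75)/(1.25 − 0.75) = 0.3552/0.5000 = 0.7103
Terminal stock prices: S_u = 137.5, S_d = 82.5
Terminal payoffs (K − S): max(-7.5, 0) = 0, max(47.5, 0) = 47.5
Node 0 (S = 110): V_0 = e^(−0.1)·[0.7103·0.0000 + 0.2897·47.5000] = 12.4494

12.45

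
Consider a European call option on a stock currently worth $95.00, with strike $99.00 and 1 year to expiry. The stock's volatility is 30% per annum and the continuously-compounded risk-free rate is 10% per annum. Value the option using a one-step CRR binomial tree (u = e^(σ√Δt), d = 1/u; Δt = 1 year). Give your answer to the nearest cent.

$15.83

CRR parameters: u = e^(σ√Δt) = e^(0.3·√1) = 1.3499, d = 1/u = 0.7408
Per-period rate: rΔt = 0.1·1 = 0.1, so R = e^0.1 = 1.1052
Risk-neutral probability p = (e^0.1 − 0.7408)/(1.3499 − 0.7408) = 0.3644/0.6090 = 0.5982
Terminal stock prices: S_u = 128.2, S_d = 70.38
Terminal payoffs (S − K): max(29.24, 0) = 29.24, max(-28.62, 0) = 0
Node 0 (S = 95): V_0 = e^(−0.1)·[0.5982·29.2366 + 0.4018·0.0000] = 15.8261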